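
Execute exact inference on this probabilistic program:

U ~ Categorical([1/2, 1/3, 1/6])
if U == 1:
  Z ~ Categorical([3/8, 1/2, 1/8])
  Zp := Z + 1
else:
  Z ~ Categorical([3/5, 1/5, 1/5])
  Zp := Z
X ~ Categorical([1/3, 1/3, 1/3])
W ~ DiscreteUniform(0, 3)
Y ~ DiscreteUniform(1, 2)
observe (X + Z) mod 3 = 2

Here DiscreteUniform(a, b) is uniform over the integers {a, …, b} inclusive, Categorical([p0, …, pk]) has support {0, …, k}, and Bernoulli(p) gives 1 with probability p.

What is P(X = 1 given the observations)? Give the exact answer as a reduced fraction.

Enumerate traces; 72 have nonzero weight after conditioning:
  (U=0, Z=0, X=2, W=0, Y=1) weight 1/80
  (U=0, Z=0, X=2, W=0, Y=2) weight 1/80
  (U=0, Z=0, X=2, W=1, Y=1) weight 1/80
  (U=0, Z=0, X=2, W=1, Y=2) weight 1/80
  (U=0, Z=0, X=2, W=2, Y=1) weight 1/80
  (U=0, Z=0, X=2, W=2, Y=2) weight 1/80
  (U=0, Z=0, X=2, W=3, Y=1) weight 1/80
  (U=0, Z=0, X=2, W=3, Y=2) weight 1/80
  (U=0, Z=1, X=1, W=0, Y=1) weight 1/240
  (U=0, Z=2, X=0, W=0, Y=1) weight 1/240
  … 62 more
Group by X:
  weight(X=0) = 7/120
  weight(X=1) = 1/10
  weight(X=2) = 7/40
Total weight = 7/120 + 1/10 + 7/40 = 1/3
P(X=0 | obs) = 7/120 / 1/3 = 7/40
P(X=1 | obs) = 1/10 / 1/3 = 3/10
P(X=2 | obs) = 7/40 / 1/3 = 21/40

P(X = 1 | obs) = 3/10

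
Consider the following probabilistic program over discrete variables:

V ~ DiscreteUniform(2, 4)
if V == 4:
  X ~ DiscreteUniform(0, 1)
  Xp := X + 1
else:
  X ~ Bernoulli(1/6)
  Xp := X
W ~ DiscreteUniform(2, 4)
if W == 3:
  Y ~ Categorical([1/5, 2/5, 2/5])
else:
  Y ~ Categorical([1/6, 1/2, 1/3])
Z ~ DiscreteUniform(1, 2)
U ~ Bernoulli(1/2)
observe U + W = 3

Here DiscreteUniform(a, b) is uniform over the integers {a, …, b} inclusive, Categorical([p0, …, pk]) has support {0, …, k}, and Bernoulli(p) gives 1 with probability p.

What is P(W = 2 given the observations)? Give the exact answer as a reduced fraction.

P(W = 2 | obs) = 1/2

Enumerate traces; 72 have nonzero weight after conditioning:
  (V=2, X=0, W=2, Y=0, Z=1, U=1) weight 5/1296
  (V=2, X=0, W=2, Y=0, Z=2, U=1) weight 5/1296
  (V=2, X=0, W=2, Y=1, Z=1, U=1) weight 5/432
  (V=2, X=0, W=2, Y=1, Z=2, U=1) weight 5/432
  (V=2, X=0, W=2, Y=2, Z=1, U=1) weight 5/648
  (V=2, X=0, W=2, Y=2, Z=2, U=1) weight 5/648
  (V=2, X=0, W=3, Y=0, Z=1, U=0) weight 1/216
  (V=2, X=0, W=3, Y=0, Z=2, U=0) weight 1/216
  … 64 more
Group by W:
  weight(W=2) = 1/6
  weight(W=3) = 1/6
Total weight = 1/6 + 1/6 = 1/3
P(W=2 | obs) = 1/6 / 1/3 = 1/2
P(W=3 | obs) = 1/6 / 1/3 = 1/2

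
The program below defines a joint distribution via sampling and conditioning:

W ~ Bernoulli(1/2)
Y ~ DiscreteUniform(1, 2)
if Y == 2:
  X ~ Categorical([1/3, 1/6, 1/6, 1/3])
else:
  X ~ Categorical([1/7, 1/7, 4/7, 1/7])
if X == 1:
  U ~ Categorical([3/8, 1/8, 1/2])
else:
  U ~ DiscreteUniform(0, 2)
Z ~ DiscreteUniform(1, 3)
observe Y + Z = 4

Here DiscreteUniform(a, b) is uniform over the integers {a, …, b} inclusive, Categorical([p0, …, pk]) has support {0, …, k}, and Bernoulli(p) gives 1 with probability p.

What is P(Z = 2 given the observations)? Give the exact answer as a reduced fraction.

Enumerate traces; 48 have nonzero weight after conditioning:
  (W=0, Y=1, X=0, U=0, Z=3) weight 1/252
  (W=0, Y=1, X=0, U=1, Z=3) weight 1/252
  (W=0, Y=1, X=0, U=2, Z=3) weight 1/252
  (W=0, Y=1, X=1, U=0, Z=3) weight 1/224
  (W=0, Y=1, X=1, U=1, Z=3) weight 1/672
  (W=0, Y=1, X=1, U=2, Z=3) weight 1/168
  (W=0, Y=1, X=2, U=0, Z=3) weight 1/63
  (W=0, Y=1, X=2, U=1, Z=3) weight 1/63
  (W=0, Y=2, X=0, U=0, Z=2) weight 1/108
  … 39 more
Group by Z:
  weight(Z=2) = 1/6
  weight(Z=3) = 1/6
Total weight = 1/6 + 1/6 = 1/3
P(Z=2 | obs) = 1/6 / 1/3 = 1/2
P(Z=3 | obs) = 1/6 / 1/3 = 1/2

P(Z = 2 | obs) = 1/2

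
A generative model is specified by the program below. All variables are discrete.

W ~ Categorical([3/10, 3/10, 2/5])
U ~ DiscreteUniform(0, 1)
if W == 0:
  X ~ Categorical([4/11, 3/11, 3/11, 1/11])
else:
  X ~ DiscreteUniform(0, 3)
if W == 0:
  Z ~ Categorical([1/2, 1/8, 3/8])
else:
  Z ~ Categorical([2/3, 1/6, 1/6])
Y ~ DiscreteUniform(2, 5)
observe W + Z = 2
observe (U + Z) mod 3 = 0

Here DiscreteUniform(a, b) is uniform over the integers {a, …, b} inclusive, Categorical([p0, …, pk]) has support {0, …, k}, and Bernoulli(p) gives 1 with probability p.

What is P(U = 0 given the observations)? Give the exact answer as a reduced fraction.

Enumerate traces; 32 have nonzero weight after conditioning:
  (W=0, U=1, X=0, Z=2, Y=2) weight 9/1760
  (W=0, U=1, X=0, Z=2, Y=3) weight 9/1760
  (W=0, U=1, X=0, Z=2, Y=4) weight 9/1760
  (W=0, U=1, X=0, Z=2, Y=5) weight 9/1760
  (W=0, U=1, X=1, Z=2, Y=2) weight 27/7040
  (W=0, U=1, X=1, Z=2, Y=3) weight 27/7040
  (W=0, U=1, X=1, Z=2, Y=4) weight 27/7040
  (W=0, U=1, X=1, Z=2, Y=5) weight 27/7040
  (W=2, U=0, X=0, Z=0, Y=2) weight 1/120
  … 23 more
Group by U:
  weight(U=0) = 2/15
  weight(U=1) = 9/160
Total weight = 2/15 + 9/160 = 91/480
P(U=0 | obs) = 2/15 / 91/480 = 64/91
P(U=1 | obs) = 9/160 / 91/480 = 27/91

P(U = 0 | obs) = 64/91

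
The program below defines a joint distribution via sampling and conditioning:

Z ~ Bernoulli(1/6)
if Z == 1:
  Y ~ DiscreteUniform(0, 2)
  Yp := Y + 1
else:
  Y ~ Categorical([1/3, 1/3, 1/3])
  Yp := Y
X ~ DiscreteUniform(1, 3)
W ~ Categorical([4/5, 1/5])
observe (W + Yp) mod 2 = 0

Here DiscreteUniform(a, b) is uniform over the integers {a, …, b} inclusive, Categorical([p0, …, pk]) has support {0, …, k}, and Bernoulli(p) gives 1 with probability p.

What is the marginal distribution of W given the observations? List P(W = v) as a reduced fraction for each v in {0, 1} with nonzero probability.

P(W=0) = 44/51, P(W=1) = 7/51

Enumerate traces; 18 have nonzero weight after conditioning:
  (Z=0, Y=0, X=1, W=0) weight 2/27
  (Z=0, Y=0, X=2, W=0) weight 2/27
  (Z=0, Y=0, X=3, W=0) weight 2/27
  (Z=0, Y=1, X=1, W=1) weight 1/54
  (Z=0, Y=1, X=2, W=1) weight 1/54
  (Z=0, Y=1, X=3, W=1) weight 1/54
  (Z=0, Y=2, X=1, W=0) weight 2/27
  (Z=0, Y=2, X=2, W=0) weight 2/27
  … 10 more
Group by W:
  weight(W=0) = 22/45
  weight(W=1) = 7/90
Total weight = 22/45 + 7/90 = 17/30
P(W=0 | obs) = 22/45 / 17/30 = 44/51
P(W=1 | obs) = 7/90 / 17/30 = 7/51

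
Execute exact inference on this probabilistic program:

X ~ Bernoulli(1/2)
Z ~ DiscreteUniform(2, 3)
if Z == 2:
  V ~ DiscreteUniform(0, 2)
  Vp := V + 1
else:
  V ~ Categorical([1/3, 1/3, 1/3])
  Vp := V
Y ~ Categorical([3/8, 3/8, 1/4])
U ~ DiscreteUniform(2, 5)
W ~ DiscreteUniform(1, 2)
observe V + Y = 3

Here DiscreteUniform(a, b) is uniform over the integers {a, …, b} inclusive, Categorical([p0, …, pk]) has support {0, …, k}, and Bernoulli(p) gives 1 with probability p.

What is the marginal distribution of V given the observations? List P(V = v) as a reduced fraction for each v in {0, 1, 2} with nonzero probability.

Enumerate traces; 64 have nonzero weight after conditioning:
  (X=0, Z=2, V=1, Y=2, U=2, W=1) weight 1/384
  (X=0, Z=2, V=1, Y=2, U=2, W=2) weight 1/384
  (X=0, Z=2, V=1, Y=2, U=3, W=1) weight 1/384
  (X=0, Z=2, V=1, Y=2, U=3, W=2) weight 1/384
  (X=0, Z=2, V=1, Y=2, U=4, W=1) weight 1/384
  (X=0, Z=2, V=1, Y=2, U=4, W=2) weight 1/384
  (X=0, Z=2, V=1, Y=2, U=5, W=1) weight 1/384
  (X=0, Z=2, V=1, Y=2, U=5, W=2) weight 1/384
  (X=0, Z=2, V=2, Y=1, U=2, W=1) weight 1/256
  … 55 more
Group by V:
  weight(V=1) = 1/12
  weight(V=2) = 1/8
Total weight = 1/12 + 1/8 = 5/24
P(V=1 | obs) = 1/12 / 5/24 = 2/5
P(V=2 | obs) = 1/8 / 5/24 = 3/5

P(V=1) = 2/5, P(V=2) = 3/5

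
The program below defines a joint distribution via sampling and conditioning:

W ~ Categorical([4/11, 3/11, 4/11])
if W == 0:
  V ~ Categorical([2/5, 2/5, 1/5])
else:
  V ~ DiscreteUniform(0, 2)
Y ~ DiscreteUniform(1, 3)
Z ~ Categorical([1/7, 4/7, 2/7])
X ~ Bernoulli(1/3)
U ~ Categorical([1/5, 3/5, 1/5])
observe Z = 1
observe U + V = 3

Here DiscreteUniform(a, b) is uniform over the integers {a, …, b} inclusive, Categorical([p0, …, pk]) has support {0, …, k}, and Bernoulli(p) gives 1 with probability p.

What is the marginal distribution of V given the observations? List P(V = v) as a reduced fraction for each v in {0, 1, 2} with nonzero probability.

Enumerate traces; 36 have nonzero weight after conditioning:
  (W=0, V=1, Y=1, Z=1, X=0, U=2) weight 64/17325
  (W=0, V=1, Y=1, Z=1, X=1, U=2) weight 32/17325
  (W=0, V=1, Y=2, Z=1, X=0, U=2) weight 64/17325
  (W=0, V=1, Y=2, Z=1, X=1, U=2) weight 32/17325
  (W=0, V=1, Y=3, Z=1, X=0, U=2) weight 64/17325
  (W=0, V=1, Y=3, Z=1, X=1, U=2) weight 32/17325
  (W=0, V=2, Y=1, Z=1, X=0, U=1) weight 32/5775
  (W=0, V=2, Y=1, Z=1, X=1, U=1) weight 16/5775
  … 28 more
Group by V:
  weight(V=1) = 236/5775
  weight(V=2) = 188/1925
Total weight = 236/5775 + 188/1925 = 32/231
P(V=1 | obs) = 236/5775 / 32/231 = 59/200
P(V=2 | obs) = 188/1925 / 32/231 = 141/200

P(V=1) = 59/200, P(V=2) = 141/200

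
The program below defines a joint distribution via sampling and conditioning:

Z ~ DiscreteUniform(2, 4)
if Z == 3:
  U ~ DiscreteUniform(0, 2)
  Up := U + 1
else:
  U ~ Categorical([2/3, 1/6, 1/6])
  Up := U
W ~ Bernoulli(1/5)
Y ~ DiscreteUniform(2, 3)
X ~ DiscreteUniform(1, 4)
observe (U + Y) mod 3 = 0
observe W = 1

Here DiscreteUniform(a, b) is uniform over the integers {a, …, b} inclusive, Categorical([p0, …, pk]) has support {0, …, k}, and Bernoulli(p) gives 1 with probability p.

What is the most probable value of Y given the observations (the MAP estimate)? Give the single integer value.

Enumerate traces; 24 have nonzero weight after conditioning:
  (Z=2, U=0, W=1, Y=3, X=1) weight 1/180
  (Z=2, U=0, W=1, Y=3, X=2) weight 1/180
  (Z=2, U=0, W=1, Y=3, X=3) weight 1/180
  (Z=2, U=0, W=1, Y=3, X=4) weight 1/180
  (Z=2, U=1, W=1, Y=2, X=1) weight 1/720
  (Z=2, U=1, W=1, Y=2, X=2) weight 1/720
  (Z=2, U=1, W=1, Y=2, X=3) weight 1/720
  (Z=2, U=1, W=1, Y=2, X=4) weight 1/720
  … 16 more
Group by Y:
  weight(Y=2) = 1/45
  weight(Y=3) = 1/18
Total weight = 1/45 + 1/18 = 7/90
P(Y=2 | obs) = 1/45 / 7/90 = 2/7
P(Y=3 | obs) = 1/18 / 7/90 = 5/7
argmax = 3

argmax_v P(Y = v | obs) = 3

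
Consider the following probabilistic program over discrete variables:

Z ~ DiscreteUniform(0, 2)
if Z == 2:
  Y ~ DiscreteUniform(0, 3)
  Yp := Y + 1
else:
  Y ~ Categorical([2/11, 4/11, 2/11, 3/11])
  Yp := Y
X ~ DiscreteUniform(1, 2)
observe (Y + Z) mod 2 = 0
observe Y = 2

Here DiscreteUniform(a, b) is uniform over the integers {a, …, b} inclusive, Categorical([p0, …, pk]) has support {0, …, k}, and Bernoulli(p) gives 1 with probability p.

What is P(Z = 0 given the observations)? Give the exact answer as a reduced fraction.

P(Z = 0 | obs) = 8/19

Enumerate traces; 4 have nonzero weight after conditioning:
  (Z=0, Y=2, X=1) weight 1/33
  (Z=0, Y=2, X=2) weight 1/33
  (Z=2, Y=2, X=1) weight 1/24
  (Z=2, Y=2, X=2) weight 1/24
Group by Z:
  weight(Z=0) = 2/33
  weight(Z=2) = 1/12
Total weight = 2/33 + 1/12 = 19/132
P(Z=0 | obs) = 2/33 / 19/132 = 8/19
P(Z=2 | obs) = 1/12 / 19/132 = 11/19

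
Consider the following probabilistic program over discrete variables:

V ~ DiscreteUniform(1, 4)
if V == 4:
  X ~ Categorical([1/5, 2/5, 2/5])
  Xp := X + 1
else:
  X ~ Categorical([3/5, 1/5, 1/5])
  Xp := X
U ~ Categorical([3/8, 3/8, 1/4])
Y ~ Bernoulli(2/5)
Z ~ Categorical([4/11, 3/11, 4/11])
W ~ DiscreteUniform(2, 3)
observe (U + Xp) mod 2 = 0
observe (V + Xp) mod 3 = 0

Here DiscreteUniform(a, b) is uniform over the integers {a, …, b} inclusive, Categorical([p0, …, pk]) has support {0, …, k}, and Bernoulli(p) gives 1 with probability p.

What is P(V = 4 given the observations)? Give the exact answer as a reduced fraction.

P(V = 4 | obs) = 10/33

Enumerate traces; 84 have nonzero weight after conditioning:
  (V=1, X=2, U=0, Y=0, Z=0, W=2) weight 9/4400
  (V=1, X=2, U=0, Y=0, Z=0, W=3) weight 9/4400
  (V=1, X=2, U=0, Y=0, Z=1, W=2) weight 27/17600
  (V=1, X=2, U=0, Y=0, Z=1, W=3) weight 27/17600
  (V=1, X=2, U=0, Y=0, Z=2, W=2) weight 9/4400
  (V=1, X=2, U=0, Y=0, Z=2, W=3) weight 9/4400
  (V=1, X=2, U=0, Y=1, Z=0, W=2) weight 3/2200
  (V=1, X=2, U=0, Y=1, Z=0, W=3) weight 3/2200
  (V=2, X=1, U=1, Y=0, Z=0, W=2) weight 9/4400
  (V=3, X=0, U=0, Y=0, Z=0, W=2) weight 27/4400
  … 74 more
Group by V:
  weight(V=1) = 1/32
  weight(V=2) = 3/160
  weight(V=3) = 3/32
  weight(V=4) = 1/16
Total weight = 1/32 + 3/160 + 3/32 + 1/16 = 33/160
P(V=1 | obs) = 1/32 / 33/160 = 5/33
P(V=2 | obs) = 3/160 / 33/160 = 1/11
P(V=3 | obs) = 3/32 / 33/160 = 5/11
P(V=4 | obs) = 1/16 / 33/160 = 10/33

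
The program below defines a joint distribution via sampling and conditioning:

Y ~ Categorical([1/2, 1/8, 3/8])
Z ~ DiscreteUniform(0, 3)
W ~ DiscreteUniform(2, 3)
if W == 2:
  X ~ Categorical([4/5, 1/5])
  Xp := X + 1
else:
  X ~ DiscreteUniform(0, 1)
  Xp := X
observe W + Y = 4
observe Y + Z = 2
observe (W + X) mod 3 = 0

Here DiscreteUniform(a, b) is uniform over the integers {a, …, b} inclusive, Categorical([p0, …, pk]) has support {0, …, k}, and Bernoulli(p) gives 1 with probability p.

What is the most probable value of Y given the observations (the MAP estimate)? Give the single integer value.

Enumerate traces; 2 have nonzero weight after conditioning:
  (Y=1, Z=1, W=3, X=0) weight 1/128
  (Y=2, Z=0, W=2, X=1) weight 3/320
Group by Y:
  weight(Y=1) = 1/128
  weight(Y=2) = 3/320
Total weight = 1/128 + 3/320 = 11/640
P(Y=1 | obs) = 1/128 / 11/640 = 5/11
P(Y=2 | obs) = 3/320 / 11/640 = 6/11
argmax = 2

argmax_v P(Y = v | obs) = 2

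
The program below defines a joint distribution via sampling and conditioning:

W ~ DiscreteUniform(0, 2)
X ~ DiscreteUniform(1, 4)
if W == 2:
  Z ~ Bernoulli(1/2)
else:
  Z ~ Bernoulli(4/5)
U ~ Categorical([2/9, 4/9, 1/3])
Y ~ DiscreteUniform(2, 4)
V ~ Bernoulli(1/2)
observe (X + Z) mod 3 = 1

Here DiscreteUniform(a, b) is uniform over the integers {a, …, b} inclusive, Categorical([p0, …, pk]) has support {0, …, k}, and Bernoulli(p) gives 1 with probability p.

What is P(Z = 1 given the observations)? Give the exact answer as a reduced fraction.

Enumerate traces; 162 have nonzero weight after conditioning:
  (W=0, X=1, Z=0, U=0, Y=2, V=0) weight 1/1620
  (W=0, X=1, Z=0, U=0, Y=2, V=1) weight 1/1620
  (W=0, X=1, Z=0, U=0, Y=3, V=0) weight 1/1620
  (W=0, X=1, Z=0, U=0, Y=3, V=1) weight 1/1620
  (W=0, X=1, Z=0, U=0, Y=4, V=0) weight 1/1620
  (W=0, X=1, Z=0, U=0, Y=4, V=1) weight 1/1620
  (W=0, X=1, Z=0, U=1, Y=2, V=0) weight 1/810
  (W=0, X=1, Z=0, U=1, Y=2, V=1) weight 1/810
  (W=0, X=3, Z=1, U=0, Y=2, V=0) weight 1/405
  … 153 more
Group by Z:
  weight(Z=0) = 3/20
  weight(Z=1) = 7/40
Total weight = 3/20 + 7/40 = 13/40
P(Z=0 | obs) = 3/20 / 13/40 = 6/13
P(Z=1 | obs) = 7/40 / 13/40 = 7/13

P(Z = 1 | obs) = 7/13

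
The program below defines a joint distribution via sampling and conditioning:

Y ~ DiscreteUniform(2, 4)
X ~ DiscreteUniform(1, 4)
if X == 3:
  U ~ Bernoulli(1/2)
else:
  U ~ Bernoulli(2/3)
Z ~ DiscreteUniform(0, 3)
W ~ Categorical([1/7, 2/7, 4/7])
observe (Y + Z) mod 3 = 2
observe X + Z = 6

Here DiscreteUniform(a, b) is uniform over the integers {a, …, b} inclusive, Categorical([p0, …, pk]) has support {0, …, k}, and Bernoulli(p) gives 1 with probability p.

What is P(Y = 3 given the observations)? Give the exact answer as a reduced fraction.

Enumerate traces; 12 have nonzero weight after conditioning:
  (Y=2, X=3, U=0, Z=3, W=0) weight 1/672
  (Y=2, X=3, U=0, Z=3, W=1) weight 1/336
  (Y=2, X=3, U=0, Z=3, W=2) weight 1/168
  (Y=2, X=3, U=1, Z=3, W=0) weight 1/672
  (Y=2, X=3, U=1, Z=3, W=1) weight 1/336
  (Y=2, X=3, U=1, Z=3, W=2) weight 1/168
  (Y=3, X=4, U=0, Z=2, W=0) weight 1/1008
  (Y=3, X=4, U=0, Z=2, W=1) weight 1/504
  … 4 more
Group by Y:
  weight(Y=2) = 1/48
  weight(Y=3) = 1/48
Total weight = 1/48 + 1/48 = 1/24
P(Y=2 | obs) = 1/48 / 1/24 = 1/2
P(Y=3 | obs) = 1/48 / 1/24 = 1/2

P(Y = 3 | obs) = 1/2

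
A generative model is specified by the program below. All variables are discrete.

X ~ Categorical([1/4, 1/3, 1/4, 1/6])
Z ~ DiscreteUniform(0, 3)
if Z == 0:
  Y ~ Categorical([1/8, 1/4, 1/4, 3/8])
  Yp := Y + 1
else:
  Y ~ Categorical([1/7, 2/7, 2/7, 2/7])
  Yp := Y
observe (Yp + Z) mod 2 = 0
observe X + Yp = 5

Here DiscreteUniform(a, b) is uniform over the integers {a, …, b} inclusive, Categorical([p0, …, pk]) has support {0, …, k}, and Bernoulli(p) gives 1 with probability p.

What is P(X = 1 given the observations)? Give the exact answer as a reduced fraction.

Enumerate traces; 5 have nonzero weight after conditioning:
  (X=1, Z=0, Y=3) weight 1/32
  (X=2, Z=1, Y=3) weight 1/56
  (X=2, Z=3, Y=3) weight 1/56
  (X=3, Z=0, Y=1) weight 1/96
  (X=3, Z=2, Y=2) weight 1/84
Group by X:
  weight(X=1) = 1/32
  weight(X=2) = 1/28
  weight(X=3) = 5/224
Total weight = 1/32 + 1/28 + 5/224 = 5/56
P(X=1 | obs) = 1/32 / 5/56 = 7/20
P(X=2 | obs) = 1/28 / 5/56 = 2/5
P(X=3 | obs) = 5/224 / 5/56 = 1/4

P(X = 1 | obs) = 7/20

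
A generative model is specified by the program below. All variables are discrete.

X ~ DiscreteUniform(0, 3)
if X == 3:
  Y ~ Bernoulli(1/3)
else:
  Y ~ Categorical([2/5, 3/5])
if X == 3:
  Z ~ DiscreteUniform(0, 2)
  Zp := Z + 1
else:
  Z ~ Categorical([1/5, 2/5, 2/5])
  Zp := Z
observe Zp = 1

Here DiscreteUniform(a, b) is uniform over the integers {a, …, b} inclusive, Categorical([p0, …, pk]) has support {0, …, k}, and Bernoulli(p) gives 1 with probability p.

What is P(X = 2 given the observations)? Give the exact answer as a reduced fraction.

Enumerate traces; 8 have nonzero weight after conditioning:
  (X=0, Y=0, Z=1) weight 1/25
  (X=0, Y=1, Z=1) weight 3/50
  (X=1, Y=0, Z=1) weight 1/25
  (X=1, Y=1, Z=1) weight 3/50
  (X=2, Y=0, Z=1) weight 1/25
  (X=2, Y=1, Z=1) weight 3/50
  (X=3, Y=0, Z=0) weight 1/18
  (X=3, Y=1, Z=0) weight 1/36
Group by X:
  weight(X=0) = 1/10
  weight(X=1) = 1/10
  weight(X=2) = 1/10
  weight(X=3) = 1/12
Total weight = 1/10 + 1/10 + 1/10 + 1/12 = 23/60
P(X=0 | obs) = 1/10 / 23/60 = 6/23
P(X=1 | obs) = 1/10 / 23/60 = 6/23
P(X=2 | obs) = 1/10 / 23/60 = 6/23
P(X=3 | obs) = 1/12 / 23/60 = 5/23

P(X = 2 | obs) = 6/23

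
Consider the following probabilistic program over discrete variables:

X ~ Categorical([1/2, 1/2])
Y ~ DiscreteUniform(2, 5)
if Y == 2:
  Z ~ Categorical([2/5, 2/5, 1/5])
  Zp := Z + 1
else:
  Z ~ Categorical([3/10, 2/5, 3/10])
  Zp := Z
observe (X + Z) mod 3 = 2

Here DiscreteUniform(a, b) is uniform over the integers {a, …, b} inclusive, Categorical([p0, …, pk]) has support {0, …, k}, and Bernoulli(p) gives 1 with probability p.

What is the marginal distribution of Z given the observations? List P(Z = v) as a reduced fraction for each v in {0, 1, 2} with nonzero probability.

Enumerate traces; 8 have nonzero weight after conditioning:
  (X=0, Y=2, Z=2) weight 1/40
  (X=0, Y=3, Z=2) weight 3/80
  (X=0, Y=4, Z=2) weight 3/80
  (X=0, Y=5, Z=2) weight 3/80
  (X=1, Y=2, Z=1) weight 1/20
  (X=1, Y=3, Z=1) weight 1/20
  (X=1, Y=4, Z=1) weight 1/20
  (X=1, Y=5, Z=1) weight 1/20
Group by Z:
  weight(Z=1) = 1/5
  weight(Z=2) = 11/80
Total weight = 1/5 + 11/80 = 27/80
P(Z=1 | obs) = 1/5 / 27/80 = 16/27
P(Z=2 | obs) = 11/80 / 27/80 = 11/27

P(Z=1) = 16/27, P(Z=2) = 11/27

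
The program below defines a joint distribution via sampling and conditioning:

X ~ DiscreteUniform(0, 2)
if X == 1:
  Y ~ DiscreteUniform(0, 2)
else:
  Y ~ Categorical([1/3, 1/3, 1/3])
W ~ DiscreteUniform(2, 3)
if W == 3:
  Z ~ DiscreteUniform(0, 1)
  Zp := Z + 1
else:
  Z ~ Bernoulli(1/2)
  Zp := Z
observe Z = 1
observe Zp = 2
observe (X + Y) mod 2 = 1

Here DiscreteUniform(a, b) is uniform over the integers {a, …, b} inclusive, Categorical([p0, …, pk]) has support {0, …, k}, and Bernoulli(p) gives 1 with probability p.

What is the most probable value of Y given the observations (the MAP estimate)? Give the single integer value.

argmax_v P(Y = v | obs) = 1

Enumerate traces; 4 have nonzero weight after conditioning:
  (X=0, Y=1, W=3, Z=1) weight 1/36
  (X=1, Y=0, W=3, Z=1) weight 1/36
  (X=1, Y=2, W=3, Z=1) weight 1/36
  (X=2, Y=1, W=3, Z=1) weight 1/36
Group by Y:
  weight(Y=0) = 1/36
  weight(Y=1) = 1/18
  weight(Y=2) = 1/36
Total weight = 1/36 + 1/18 + 1/36 = 1/9
P(Y=0 | obs) = 1/36 / 1/9 = 1/4
P(Y=1 | obs) = 1/18 / 1/9 = 1/2
P(Y=2 | obs) = 1/36 / 1/9 = 1/4
argmax = 1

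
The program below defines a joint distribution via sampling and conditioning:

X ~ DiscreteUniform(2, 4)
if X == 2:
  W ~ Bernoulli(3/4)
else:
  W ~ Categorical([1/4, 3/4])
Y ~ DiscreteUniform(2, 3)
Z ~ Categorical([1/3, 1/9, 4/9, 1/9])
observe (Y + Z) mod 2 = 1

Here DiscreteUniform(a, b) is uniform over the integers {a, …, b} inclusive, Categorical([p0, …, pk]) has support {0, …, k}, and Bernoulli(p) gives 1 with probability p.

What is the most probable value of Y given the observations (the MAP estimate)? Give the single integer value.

argmax_v P(Y = v | obs) = 3

Enumerate traces; 24 have nonzero weight after conditioning:
  (X=2, W=0, Y=2, Z=1) weight 1/216
  (X=2, W=0, Y=2, Z=3) weight 1/216
  (X=2, W=0, Y=3, Z=0) weight 1/72
  (X=2, W=0, Y=3, Z=2) weight 1/54
  (X=2, W=1, Y=2, Z=1) weight 1/72
  (X=2, W=1, Y=2, Z=3) weight 1/72
  (X=2, W=1, Y=3, Z=0) weight 1/24
  (X=2, W=1, Y=3, Z=2) weight 1/18
  … 16 more
Group by Y:
  weight(Y=2) = 1/9
  weight(Y=3) = 7/18
Total weight = 1/9 + 7/18 = 1/2
P(Y=2 | obs) = 1/9 / 1/2 = 2/9
P(Y=3 | obs) = 7/18 / 1/2 = 7/9
argmax = 3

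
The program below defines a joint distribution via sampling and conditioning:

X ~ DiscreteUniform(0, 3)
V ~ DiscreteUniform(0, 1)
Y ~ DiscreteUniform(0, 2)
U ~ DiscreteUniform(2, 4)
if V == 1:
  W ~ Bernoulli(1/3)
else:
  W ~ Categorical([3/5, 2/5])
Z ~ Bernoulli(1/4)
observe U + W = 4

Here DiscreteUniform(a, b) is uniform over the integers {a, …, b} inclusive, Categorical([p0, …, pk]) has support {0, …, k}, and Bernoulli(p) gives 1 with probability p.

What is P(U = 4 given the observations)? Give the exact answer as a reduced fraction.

Enumerate traces; 96 have nonzero weight after conditioning:
  (X=0, V=0, Y=0, U=3, W=1, Z=0) weight 1/240
  (X=0, V=0, Y=0, U=3, W=1, Z=1) weight 1/720
  (X=0, V=0, Y=0, U=4, W=0, Z=0) weight 1/160
  (X=0, V=0, Y=0, U=4, W=0, Z=1) weight 1/480
  (X=0, V=0, Y=1, U=3, W=1, Z=0) weight 1/240
  (X=0, V=0, Y=1, U=3, W=1, Z=1) weight 1/720
  (X=0, V=0, Y=1, U=4, W=0, Z=0) weight 1/160
  (X=0, V=0, Y=1, U=4, W=0, Z=1) weight 1/480
  … 88 more
Group by U:
  weight(U=3) = 11/90
  weight(U=4) = 19/90
Total weight = 11/90 + 19/90 = 1/3
P(U=3 | obs) = 11/90 / 1/3 = 11/30
P(U=4 | obs) = 19/90 / 1/3 = 19/30

P(U = 4 | obs) = 19/30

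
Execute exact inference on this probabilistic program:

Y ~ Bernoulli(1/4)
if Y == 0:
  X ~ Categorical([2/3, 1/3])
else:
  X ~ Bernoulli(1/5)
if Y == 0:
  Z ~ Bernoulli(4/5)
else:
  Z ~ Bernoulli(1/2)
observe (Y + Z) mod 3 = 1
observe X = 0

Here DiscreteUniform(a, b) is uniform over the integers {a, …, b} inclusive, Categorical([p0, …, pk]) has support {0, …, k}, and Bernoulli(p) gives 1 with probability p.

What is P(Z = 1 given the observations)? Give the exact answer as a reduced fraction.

P(Z = 1 | obs) = 4/5

Enumerate traces; 2 have nonzero weight after conditioning:
  (Y=0, X=0, Z=1) weight 2/5
  (Y=1, X=0, Z=0) weight 1/10
Group by Z:
  weight(Z=0) = 1/10
  weight(Z=1) = 2/5
Total weight = 1/10 + 2/5 = 1/2
P(Z=0 | obs) = 1/10 / 1/2 = 1/5
P(Z=1 | obs) = 2/5 / 1/2 = 4/5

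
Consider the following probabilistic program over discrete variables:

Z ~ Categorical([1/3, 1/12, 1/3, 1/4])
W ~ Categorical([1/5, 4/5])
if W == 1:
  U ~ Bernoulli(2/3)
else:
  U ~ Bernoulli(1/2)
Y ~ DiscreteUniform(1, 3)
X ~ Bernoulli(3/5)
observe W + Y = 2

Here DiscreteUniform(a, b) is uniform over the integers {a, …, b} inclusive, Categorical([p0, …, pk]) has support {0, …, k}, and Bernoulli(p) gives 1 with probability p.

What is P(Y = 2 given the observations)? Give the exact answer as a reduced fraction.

Enumerate traces; 32 have nonzero weight after conditioning:
  (Z=0, W=0, U=0, Y=2, X=0) weight 1/225
  (Z=0, W=0, U=0, Y=2, X=1) weight 1/150
  (Z=0, W=0, U=1, Y=2, X=0) weight 1/225
  (Z=0, W=0, U=1, Y=2, X=1) weight 1/150
  (Z=0, W=1, U=0, Y=1, X=0) weight 8/675
  (Z=0, W=1, U=0, Y=1, X=1) weight 4/225
  (Z=0, W=1, U=1, Y=1, X=0) weight 16/675
  (Z=0, W=1, U=1, Y=1, X=1) weight 8/225
  … 24 more
Group by Y:
  weight(Y=1) = 4/15
  weight(Y=2) = 1/15
Total weight = 4/15 + 1/15 = 1/3
P(Y=1 | obs) = 4/15 / 1/3 = 4/5
P(Y=2 | obs) = 1/15 / 1/3 = 1/5

P(Y = 2 | obs) = 1/5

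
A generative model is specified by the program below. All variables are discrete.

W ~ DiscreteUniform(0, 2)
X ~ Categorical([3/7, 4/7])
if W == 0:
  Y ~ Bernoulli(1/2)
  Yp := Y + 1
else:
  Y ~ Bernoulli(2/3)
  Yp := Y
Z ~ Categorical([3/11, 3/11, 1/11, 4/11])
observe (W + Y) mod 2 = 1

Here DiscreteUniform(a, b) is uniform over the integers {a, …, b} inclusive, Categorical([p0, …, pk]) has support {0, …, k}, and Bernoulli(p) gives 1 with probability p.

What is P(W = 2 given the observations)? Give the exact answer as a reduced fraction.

P(W = 2 | obs) = 4/9

Enumerate traces; 24 have nonzero weight after conditioning:
  (W=0, X=0, Y=1, Z=0) weight 3/154
  (W=0, X=0, Y=1, Z=1) weight 3/154
  (W=0, X=0, Y=1, Z=2) weight 1/154
  (W=0, X=0, Y=1, Z=3) weight 2/77
  (W=0, X=1, Y=1, Z=0) weight 2/77
  (W=0, X=1, Y=1, Z=1) weight 2/77
  (W=0, X=1, Y=1, Z=2) weight 2/231
  (W=0, X=1, Y=1, Z=3) weight 8/231
  (W=1, X=0, Y=0, Z=0) weight 1/77
  (W=2, X=0, Y=1, Z=0) weight 2/77
  … 14 more
Group by W:
  weight(W=0) = 1/6
  weight(W=1) = 1/9
  weight(W=2) = 2/9
Total weight = 1/6 + 1/9 + 2/9 = 1/2
P(W=0 | obs) = 1/6 / 1/2 = 1/3
P(W=1 | obs) = 1/9 / 1/2 = 2/9
P(W=2 | obs) = 2/9 / 1/2 = 4/9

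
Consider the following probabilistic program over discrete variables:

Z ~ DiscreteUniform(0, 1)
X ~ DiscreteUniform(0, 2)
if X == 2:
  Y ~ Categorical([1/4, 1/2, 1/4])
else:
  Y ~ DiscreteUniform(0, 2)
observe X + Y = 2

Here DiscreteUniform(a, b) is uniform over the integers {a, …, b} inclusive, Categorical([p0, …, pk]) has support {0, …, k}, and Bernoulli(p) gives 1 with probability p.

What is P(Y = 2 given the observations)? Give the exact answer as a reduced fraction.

Enumerate traces; 6 have nonzero weight after conditioning:
  (Z=0, X=0, Y=2) weight 1/18
  (Z=0, X=1, Y=1) weight 1/18
  (Z=0, X=2, Y=0) weight 1/24
  (Z=1, X=0, Y=2) weight 1/18
  (Z=1, X=1, Y=1) weight 1/18
  (Z=1, X=2, Y=0) weight 1/24
Group by Y:
  weight(Y=0) = 1/12
  weight(Y=1) = 1/9
  weight(Y=2) = 1/9
Total weight = 1/12 + 1/9 + 1/9 = 11/36
P(Y=0 | obs) = 1/12 / 11/36 = 3/11
P(Y=1 | obs) = 1/9 / 11/36 = 4/11
P(Y=2 | obs) = 1/9 / 11/36 = 4/11

P(Y = 2 | obs) = 4/11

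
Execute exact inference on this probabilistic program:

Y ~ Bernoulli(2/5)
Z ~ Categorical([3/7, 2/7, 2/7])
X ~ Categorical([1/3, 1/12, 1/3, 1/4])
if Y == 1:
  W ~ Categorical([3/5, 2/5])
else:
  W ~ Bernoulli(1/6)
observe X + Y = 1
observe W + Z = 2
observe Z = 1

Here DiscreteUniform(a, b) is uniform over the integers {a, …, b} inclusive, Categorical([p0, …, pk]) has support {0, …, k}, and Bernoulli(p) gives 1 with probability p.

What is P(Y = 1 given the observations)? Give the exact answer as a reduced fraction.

Enumerate traces; 2 have nonzero weight after conditioning:
  (Y=0, Z=1, X=1, W=1) weight 1/420
  (Y=1, Z=1, X=0, W=1) weight 8/525
Group by Y:
  weight(Y=0) = 1/420
  weight(Y=1) = 8/525
Total weight = 1/420 + 8/525 = 37/2100
P(Y=0 | obs) = 1/420 / 37/2100 = 5/37
P(Y=1 | obs) = 8/525 / 37/2100 = 32/37

P(Y = 1 | obs) = 32/37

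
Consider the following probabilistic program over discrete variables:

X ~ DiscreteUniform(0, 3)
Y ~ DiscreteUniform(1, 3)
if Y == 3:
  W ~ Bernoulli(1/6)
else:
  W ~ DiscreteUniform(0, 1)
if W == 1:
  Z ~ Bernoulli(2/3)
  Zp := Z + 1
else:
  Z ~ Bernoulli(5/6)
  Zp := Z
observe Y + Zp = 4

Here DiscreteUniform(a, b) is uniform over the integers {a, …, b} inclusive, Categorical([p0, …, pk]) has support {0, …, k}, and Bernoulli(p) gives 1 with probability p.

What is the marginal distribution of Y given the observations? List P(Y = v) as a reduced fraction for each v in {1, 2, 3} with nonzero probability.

P(Y=2) = 4/13, P(Y=3) = 9/13

Enumerate traces; 12 have nonzero weight after conditioning:
  (X=0, Y=2, W=1, Z=1) weight 1/36
  (X=0, Y=3, W=0, Z=1) weight 25/432
  (X=0, Y=3, W=1, Z=0) weight 1/216
  (X=1, Y=2, W=1, Z=1) weight 1/36
  (X=1, Y=3, W=0, Z=1) weight 25/432
  (X=1, Y=3, W=1, Z=0) weight 1/216
  (X=2, Y=2, W=1, Z=1) weight 1/36
  (X=2, Y=3, W=0, Z=1) weight 25/432
  … 4 more
Group by Y:
  weight(Y=2) = 1/9
  weight(Y=3) = 1/4
Total weight = 1/9 + 1/4 = 13/36
P(Y=2 | obs) = 1/9 / 13/36 = 4/13
P(Y=3 | obs) = 1/4 / 13/36 = 9/13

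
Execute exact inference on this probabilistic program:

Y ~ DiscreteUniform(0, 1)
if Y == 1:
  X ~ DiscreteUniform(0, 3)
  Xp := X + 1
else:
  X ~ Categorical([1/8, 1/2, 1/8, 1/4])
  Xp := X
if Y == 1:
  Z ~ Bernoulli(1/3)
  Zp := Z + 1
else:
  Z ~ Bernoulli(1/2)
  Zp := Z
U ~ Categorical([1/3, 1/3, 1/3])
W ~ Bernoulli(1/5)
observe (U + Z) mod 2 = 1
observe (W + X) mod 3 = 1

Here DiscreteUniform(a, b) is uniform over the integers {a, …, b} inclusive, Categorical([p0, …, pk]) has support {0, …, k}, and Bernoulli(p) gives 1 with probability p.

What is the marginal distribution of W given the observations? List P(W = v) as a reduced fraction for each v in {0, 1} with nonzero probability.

P(W=0) = 208/267, P(W=1) = 59/267

Enumerate traces; 18 have nonzero weight after conditioning:
  (Y=0, X=0, Z=0, U=1, W=1) weight 1/480
  (Y=0, X=0, Z=1, U=0, W=1) weight 1/480
  (Y=0, X=0, Z=1, U=2, W=1) weight 1/480
  (Y=0, X=1, Z=0, U=1, W=0) weight 1/30
  (Y=0, X=1, Z=1, U=0, W=0) weight 1/30
  (Y=0, X=1, Z=1, U=2, W=0) weight 1/30
  (Y=0, X=3, Z=0, U=1, W=1) weight 1/240
  (Y=0, X=3, Z=1, U=0, W=1) weight 1/240
  … 10 more
Group by W:
  weight(W=0) = 13/90
  weight(W=1) = 59/1440
Total weight = 13/90 + 59/1440 = 89/480
P(W=0 | obs) = 13/90 / 89/480 = 208/267
P(W=1 | obs) = 59/1440 / 89/480 = 59/267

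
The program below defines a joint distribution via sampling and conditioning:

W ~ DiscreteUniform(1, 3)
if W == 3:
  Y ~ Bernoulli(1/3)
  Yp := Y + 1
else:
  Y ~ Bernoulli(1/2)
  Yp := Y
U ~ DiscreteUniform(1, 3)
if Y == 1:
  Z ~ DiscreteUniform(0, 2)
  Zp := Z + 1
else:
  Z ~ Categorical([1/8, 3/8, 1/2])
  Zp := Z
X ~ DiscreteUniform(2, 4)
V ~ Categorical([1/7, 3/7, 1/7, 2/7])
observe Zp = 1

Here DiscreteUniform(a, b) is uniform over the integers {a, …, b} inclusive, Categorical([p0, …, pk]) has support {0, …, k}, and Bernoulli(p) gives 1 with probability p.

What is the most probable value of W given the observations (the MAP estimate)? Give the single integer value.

Enumerate traces; 216 have nonzero weight after conditioning:
  (W=1, Y=0, U=1, Z=1, X=2, V=0) weight 1/1008
  (W=1, Y=0, U=1, Z=1, X=2, V=1) weight 1/336
  (W=1, Y=0, U=1, Z=1, X=2, V=2) weight 1/1008
  (W=1, Y=0, U=1, Z=1, X=2, V=3) weight 1/504
  (W=1, Y=0, U=1, Z=1, X=3, V=0) weight 1/1008
  (W=1, Y=0, U=1, Z=1, X=3, V=1) weight 1/336
  (W=1, Y=0, U=1, Z=1, X=3, V=2) weight 1/1008
  (W=1, Y=0, U=1, Z=1, X=3, V=3) weight 1/504
  (W=2, Y=0, U=1, Z=1, X=2, V=0) weight 1/1008
  (W=3, Y=0, U=1, Z=1, X=2, V=0) weight 1/756
  … 206 more
Group by W:
  weight(W=1) = 17/144
  weight(W=2) = 17/144
  weight(W=3) = 13/108
Total weight = 17/144 + 17/144 + 13/108 = 77/216
P(W=1 | obs) = 17/144 / 77/216 = 51/154
P(W=2 | obs) = 17/144 / 77/216 = 51/154
P(W=3 | obs) = 13/108 / 77/216 = 26/77
argmax = 3

argmax_v P(W = v | obs) = 3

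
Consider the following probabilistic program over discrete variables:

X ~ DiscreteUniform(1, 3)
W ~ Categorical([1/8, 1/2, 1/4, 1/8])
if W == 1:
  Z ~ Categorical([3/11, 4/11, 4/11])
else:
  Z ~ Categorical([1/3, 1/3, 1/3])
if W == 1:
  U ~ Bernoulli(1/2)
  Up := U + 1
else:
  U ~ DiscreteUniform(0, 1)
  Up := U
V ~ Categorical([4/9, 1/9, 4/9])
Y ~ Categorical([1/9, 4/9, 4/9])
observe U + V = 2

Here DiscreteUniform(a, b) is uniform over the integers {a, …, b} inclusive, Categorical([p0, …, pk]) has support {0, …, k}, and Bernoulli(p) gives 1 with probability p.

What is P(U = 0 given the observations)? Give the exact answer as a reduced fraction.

P(U = 0 | obs) = 4/5

Enumerate traces; 216 have nonzero weight after conditioning:
  (X=1, W=0, Z=0, U=0, V=2, Y=0) weight 1/2916
  (X=1, W=0, Z=0, U=0, V=2, Y=1) weight 1/729
  (X=1, W=0, Z=0, U=0, V=2, Y=2) weight 1/729
  (X=1, W=0, Z=0, U=1, V=1, Y=0) weight 1/11664
  (X=1, W=0, Z=0, U=1, V=1, Y=1) weight 1/2916
  (X=1, W=0, Z=0, U=1, V=1, Y=2) weight 1/2916
  (X=1, W=0, Z=1, U=0, V=2, Y=0) weight 1/2916
  (X=1, W=0, Z=1, U=0, V=2, Y=1) weight 1/729
  … 208 more
Group by U:
  weight(U=0) = 2/9
  weight(U=1) = 1/18
Total weight = 2/9 + 1/18 = 5/18
P(U=0 | obs) = 2/9 / 5/18 = 4/5
P(U=1 | obs) = 1/18 / 5/18 = 1/5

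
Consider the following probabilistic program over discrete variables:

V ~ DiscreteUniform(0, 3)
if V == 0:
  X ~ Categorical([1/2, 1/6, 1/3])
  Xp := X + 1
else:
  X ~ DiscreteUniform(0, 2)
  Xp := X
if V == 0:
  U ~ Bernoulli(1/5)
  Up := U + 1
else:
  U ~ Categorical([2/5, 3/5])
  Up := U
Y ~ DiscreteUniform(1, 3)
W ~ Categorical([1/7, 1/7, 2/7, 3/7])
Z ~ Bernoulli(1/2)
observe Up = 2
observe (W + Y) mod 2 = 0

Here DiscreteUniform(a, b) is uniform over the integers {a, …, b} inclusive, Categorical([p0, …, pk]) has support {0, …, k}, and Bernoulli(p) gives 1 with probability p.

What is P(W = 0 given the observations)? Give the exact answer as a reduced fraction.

P(W = 0 | obs) = 1/11

Enumerate traces; 36 have nonzero weight after conditioning:
  (V=0, X=0, U=1, Y=1, W=1, Z=0) weight 1/1680
  (V=0, X=0, U=1, Y=1, W=1, Z=1) weight 1/1680
  (V=0, X=0, U=1, Y=1, W=3, Z=0) weight 1/560
  (V=0, X=0, U=1, Y=1, W=3, Z=1) weight 1/560
  (V=0, X=0, U=1, Y=2, W=0, Z=0) weight 1/1680
  (V=0, X=0, U=1, Y=2, W=0, Z=1) weight 1/1680
  (V=0, X=0, U=1, Y=2, W=2, Z=0) weight 1/840
  (V=0, X=0, U=1, Y=2, W=2, Z=1) weight 1/840
  … 28 more
Group by W:
  weight(W=0) = 1/420
  weight(W=1) = 1/210
  weight(W=2) = 1/210
  weight(W=3) = 1/70
Total weight = 1/420 + 1/210 + 1/210 + 1/70 = 11/420
P(W=0 | obs) = 1/420 / 11/420 = 1/11
P(W=1 | obs) = 1/210 / 11/420 = 2/11
P(W=2 | obs) = 1/210 / 11/420 = 2/11
P(W=3 | obs) = 1/70 / 11/420 = 6/11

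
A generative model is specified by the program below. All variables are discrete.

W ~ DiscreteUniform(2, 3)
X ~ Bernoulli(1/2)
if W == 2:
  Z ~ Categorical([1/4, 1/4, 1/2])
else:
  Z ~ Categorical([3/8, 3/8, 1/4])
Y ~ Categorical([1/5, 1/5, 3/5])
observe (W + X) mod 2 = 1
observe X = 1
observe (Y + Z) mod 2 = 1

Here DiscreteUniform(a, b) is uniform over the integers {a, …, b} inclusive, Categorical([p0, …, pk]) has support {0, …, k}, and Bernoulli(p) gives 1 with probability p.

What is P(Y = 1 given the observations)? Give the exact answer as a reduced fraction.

P(Y = 1 | obs) = 3/7

Enumerate traces; 4 have nonzero weight after conditioning:
  (W=2, X=1, Z=0, Y=1) weight 1/80
  (W=2, X=1, Z=1, Y=0) weight 1/80
  (W=2, X=1, Z=1, Y=2) weight 3/80
  (W=2, X=1, Z=2, Y=1) weight 1/40
Group by Y:
  weight(Y=0) = 1/80
  weight(Y=1) = 3/80
  weight(Y=2) = 3/80
Total weight = 1/80 + 3/80 + 3/80 = 7/80
P(Y=0 | obs) = 1/80 / 7/80 = 1/7
P(Y=1 | obs) = 3/80 / 7/80 = 3/7
P(Y=2 | obs) = 3/80 / 7/80 = 3/7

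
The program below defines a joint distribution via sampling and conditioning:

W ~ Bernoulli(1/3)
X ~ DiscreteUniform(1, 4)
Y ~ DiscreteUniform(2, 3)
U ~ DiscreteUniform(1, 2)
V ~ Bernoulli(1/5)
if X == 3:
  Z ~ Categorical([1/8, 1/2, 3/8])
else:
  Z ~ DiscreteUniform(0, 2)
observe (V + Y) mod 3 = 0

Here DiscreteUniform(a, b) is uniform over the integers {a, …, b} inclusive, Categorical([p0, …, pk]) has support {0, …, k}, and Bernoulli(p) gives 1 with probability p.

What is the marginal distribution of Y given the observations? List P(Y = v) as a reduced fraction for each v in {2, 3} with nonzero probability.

Enumerate traces; 96 have nonzero weight after conditioning:
  (W=0, X=1, Y=2, U=1, V=1, Z=0) weight 1/360
  (W=0, X=1, Y=2, U=1, V=1, Z=1) weight 1/360
  (W=0, X=1, Y=2, U=1, V=1, Z=2) weight 1/360
  (W=0, X=1, Y=2, U=2, V=1, Z=0) weight 1/360
  (W=0, X=1, Y=2, U=2, V=1, Z=1) weight 1/360
  (W=0, X=1, Y=2, U=2, V=1, Z=2) weight 1/360
  (W=0, X=1, Y=3, U=1, V=0, Z=0) weight 1/90
  (W=0, X=1, Y=3, U=1, V=0, Z=1) weight 1/90
  … 88 more
Group by Y:
  weight(Y=2) = 1/10
  weight(Y=3) = 2/5
Total weight = 1/10 + 2/5 = 1/2
P(Y=2 | obs) = 1/10 / 1/2 = 1/5
P(Y=3 | obs) = 2/5 / 1/2 = 4/5

P(Y=2) = 1/5, P(Y=3) = 4/5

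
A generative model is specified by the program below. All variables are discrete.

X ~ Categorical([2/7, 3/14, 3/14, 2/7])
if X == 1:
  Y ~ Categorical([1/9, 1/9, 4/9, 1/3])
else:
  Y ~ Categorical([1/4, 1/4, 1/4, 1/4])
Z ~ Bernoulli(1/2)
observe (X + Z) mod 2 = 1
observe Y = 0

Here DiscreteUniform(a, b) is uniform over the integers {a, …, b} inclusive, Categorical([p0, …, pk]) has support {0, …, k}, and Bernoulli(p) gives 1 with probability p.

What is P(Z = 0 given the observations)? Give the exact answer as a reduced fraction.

P(Z = 0 | obs) = 16/37

Enumerate traces; 4 have nonzero weight after conditioning:
  (X=0, Y=0, Z=1) weight 1/28
  (X=1, Y=0, Z=0) weight 1/84
  (X=2, Y=0, Z=1) weight 3/112
  (X=3, Y=0, Z=0) weight 1/28
Group by Z:
  weight(Z=0) = 1/21
  weight(Z=1) = 1/16
Total weight = 1/21 + 1/16 = 37/336
P(Z=0 | obs) = 1/21 / 37/336 = 16/37
P(Z=1 | obs) = 1/16 / 37/336 = 21/37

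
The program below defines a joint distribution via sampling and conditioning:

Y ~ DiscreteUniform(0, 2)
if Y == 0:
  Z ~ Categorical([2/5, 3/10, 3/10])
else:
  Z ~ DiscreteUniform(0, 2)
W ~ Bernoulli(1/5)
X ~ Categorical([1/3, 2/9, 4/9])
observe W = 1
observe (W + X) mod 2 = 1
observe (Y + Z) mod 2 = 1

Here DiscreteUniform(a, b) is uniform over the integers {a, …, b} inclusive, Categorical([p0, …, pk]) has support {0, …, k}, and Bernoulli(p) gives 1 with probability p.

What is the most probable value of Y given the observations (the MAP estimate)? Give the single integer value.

Enumerate traces; 8 have nonzero weight after conditioning:
  (Y=0, Z=1, W=1, X=0) weight 1/150
  (Y=0, Z=1, W=1, X=2) weight 2/225
  (Y=1, Z=0, W=1, X=0) weight 1/135
  (Y=1, Z=0, W=1, X=2) weight 4/405
  (Y=1, Z=2, W=1, X=0) weight 1/135
  (Y=1, Z=2, W=1, X=2) weight 4/405
  (Y=2, Z=1, W=1, X=0) weight 1/135
  (Y=2, Z=1, W=1, X=2) weight 4/405
Group by Y:
  weight(Y=0) = 7/450
  weight(Y=1) = 14/405
  weight(Y=2) = 7/405
Total weight = 7/450 + 14/405 + 7/405 = 91/1350
P(Y=0 | obs) = 7/450 / 91/1350 = 3/13
P(Y=1 | obs) = 14/405 / 91/1350 = 20/39
P(Y=2 | obs) = 7/405 / 91/1350 = 10/39
argmax = 1

argmax_v P(Y = v | obs) = 1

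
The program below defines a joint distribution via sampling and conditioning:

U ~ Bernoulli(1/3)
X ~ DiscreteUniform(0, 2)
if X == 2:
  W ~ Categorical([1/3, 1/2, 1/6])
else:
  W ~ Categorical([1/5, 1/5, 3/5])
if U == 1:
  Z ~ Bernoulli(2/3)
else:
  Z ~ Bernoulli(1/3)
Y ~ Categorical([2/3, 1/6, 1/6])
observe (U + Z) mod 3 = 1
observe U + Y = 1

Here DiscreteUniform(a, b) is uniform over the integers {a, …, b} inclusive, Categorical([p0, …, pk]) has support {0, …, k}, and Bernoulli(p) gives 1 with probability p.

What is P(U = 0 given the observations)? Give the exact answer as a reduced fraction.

Enumerate traces; 18 have nonzero weight after conditioning:
  (U=0, X=0, W=0, Z=1, Y=1) weight 1/405
  (U=0, X=0, W=1, Z=1, Y=1) weight 1/405
  (U=0, X=0, W=2, Z=1, Y=1) weight 1/135
  (U=0, X=1, W=0, Z=1, Y=1) weight 1/405
  (U=0, X=1, W=1, Z=1, Y=1) weight 1/405
  (U=0, X=1, W=2, Z=1, Y=1) weight 1/135
  (U=0, X=2, W=0, Z=1, Y=1) weight 1/243
  (U=0, X=2, W=1, Z=1, Y=1) weight 1/162
  (U=1, X=0, W=0, Z=0, Y=0) weight 2/405
  … 9 more
Group by U:
  weight(U=0) = 1/27
  weight(U=1) = 2/27
Total weight = 1/27 + 2/27 = 1/9
P(U=0 | obs) = 1/27 / 1/9 = 1/3
P(U=1 | obs) = 2/27 / 1/9 = 2/3

P(U = 0 | obs) = 1/3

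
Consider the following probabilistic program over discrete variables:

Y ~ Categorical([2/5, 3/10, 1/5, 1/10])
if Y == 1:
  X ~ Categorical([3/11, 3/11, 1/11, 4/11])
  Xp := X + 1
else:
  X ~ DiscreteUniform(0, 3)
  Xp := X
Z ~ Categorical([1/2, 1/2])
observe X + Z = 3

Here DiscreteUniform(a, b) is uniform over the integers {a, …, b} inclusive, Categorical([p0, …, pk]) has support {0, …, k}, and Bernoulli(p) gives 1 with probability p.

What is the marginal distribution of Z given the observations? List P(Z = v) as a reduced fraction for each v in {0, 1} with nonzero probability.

P(Z=0) = 125/214, P(Z=1) = 89/214

Enumerate traces; 8 have nonzero weight after conditioning:
  (Y=0, X=2, Z=1) weight 1/20
  (Y=0, X=3, Z=0) weight 1/20
  (Y=1, X=2, Z=1) weight 3/220
  (Y=1, X=3, Z=0) weight 3/55
  (Y=2, X=2, Z=1) weight 1/40
  (Y=2, X=3, Z=0) weight 1/40
  (Y=3, X=2, Z=1) weight 1/80
  (Y=3, X=3, Z=0) weight 1/80
Group by Z:
  weight(Z=0) = 25/176
  weight(Z=1) = 89/880
Total weight = 25/176 + 89/880 = 107/440
P(Z=0 | obs) = 25/176 / 107/440 = 125/214
P(Z=1 | obs) = 89/880 / 107/440 = 89/214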